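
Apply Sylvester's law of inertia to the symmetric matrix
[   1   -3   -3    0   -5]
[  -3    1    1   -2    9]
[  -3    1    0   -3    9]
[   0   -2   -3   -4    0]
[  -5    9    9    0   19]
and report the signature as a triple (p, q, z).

step 0: pivot 1 → sign +
step 1: pivot -8 → sign −
step 2: pivot -1 → sign −
step 3: pivot -5/2 → sign −
step 4: pivot -3/5 → sign −
signature = (1, 4, 0)

Answer: (1, 4, 0)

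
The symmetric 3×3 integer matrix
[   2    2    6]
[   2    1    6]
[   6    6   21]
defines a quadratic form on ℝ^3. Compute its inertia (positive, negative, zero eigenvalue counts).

Answer: (2, 1, 0)

Derivation:
step 0: pivot 2 → sign +
step 1: pivot -1 → sign −
step 2: pivot 3 → sign +
signature = (2, 1, 0)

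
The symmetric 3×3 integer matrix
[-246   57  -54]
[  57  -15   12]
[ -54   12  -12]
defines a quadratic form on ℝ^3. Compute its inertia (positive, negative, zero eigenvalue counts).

step 0: pivot -246 → sign −
step 1: pivot -147/82 → sign −
step 2: row/col 2 already zero → sign 0
signature = (0, 2, 1)

Answer: (0, 2, 1)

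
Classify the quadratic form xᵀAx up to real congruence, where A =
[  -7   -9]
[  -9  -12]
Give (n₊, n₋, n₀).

Answer: (0, 2, 0)

Derivation:
step 0: pivot -7 → sign −
step 1: pivot -3/7 → sign −
signature = (0, 2, 0)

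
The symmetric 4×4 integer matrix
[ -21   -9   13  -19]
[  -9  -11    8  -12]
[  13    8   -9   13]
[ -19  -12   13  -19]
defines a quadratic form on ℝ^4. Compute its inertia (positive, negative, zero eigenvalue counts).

Answer: (1, 3, 0)

Derivation:
step 0: pivot -21 → sign −
step 1: pivot -50/7 → sign −
step 2: pivot -19/150 → sign −
step 3: pivot 6/19 → sign +
signature = (1, 3, 0)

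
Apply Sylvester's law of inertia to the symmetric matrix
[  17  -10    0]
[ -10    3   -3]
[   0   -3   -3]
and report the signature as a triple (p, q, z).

Answer: (2, 1, 0)

Derivation:
step 0: pivot 17 → sign +
step 1: pivot -49/17 → sign −
step 2: pivot 6/49 → sign +
signature = (2, 1, 0)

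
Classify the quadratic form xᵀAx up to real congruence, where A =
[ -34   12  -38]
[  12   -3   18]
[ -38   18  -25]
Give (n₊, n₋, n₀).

step 0: pivot -34 → sign −
step 1: pivot 21/17 → sign +
step 2: pivot 3/7 → sign +
signature = (2, 1, 0)

Answer: (2, 1, 0)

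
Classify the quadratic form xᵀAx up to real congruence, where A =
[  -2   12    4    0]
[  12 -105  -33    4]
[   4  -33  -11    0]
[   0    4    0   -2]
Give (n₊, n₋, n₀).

step 0: pivot -2 → sign −
step 1: pivot -33 → sign −
step 2: pivot -6/11 → sign −
step 3: pivot 2/3 → sign +
signature = (1, 3, 0)

Answer: (1, 3, 0)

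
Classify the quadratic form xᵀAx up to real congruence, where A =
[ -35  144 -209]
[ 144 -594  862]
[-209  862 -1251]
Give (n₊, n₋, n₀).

Answer: (0, 3, 0)

Derivation:
step 0: pivot -35 → sign −
step 1: pivot -54/35 → sign −
step 2: pivot -2/27 → sign −
signature = (0, 3, 0)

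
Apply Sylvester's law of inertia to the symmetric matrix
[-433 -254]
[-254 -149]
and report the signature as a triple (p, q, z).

Answer: (0, 2, 0)

Derivation:
step 0: pivot -433 → sign −
step 1: pivot -1/433 → sign −
signature = (0, 2, 0)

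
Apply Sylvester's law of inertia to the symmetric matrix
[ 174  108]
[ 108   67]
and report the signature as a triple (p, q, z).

step 0: pivot 174 → sign +
step 1: pivot -1/29 → sign −
signature = (1, 1, 0)

Answer: (1, 1, 0)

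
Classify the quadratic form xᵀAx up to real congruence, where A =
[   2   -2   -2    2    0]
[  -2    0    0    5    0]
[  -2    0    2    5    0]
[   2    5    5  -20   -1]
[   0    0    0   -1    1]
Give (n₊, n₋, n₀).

step 0: pivot 2 → sign +
step 1: pivot -2 → sign −
step 2: pivot 2 → sign +
step 3: pivot 5/2 → sign +
step 4: pivot 3/5 → sign +
signature = (4, 1, 0)

Answer: (4, 1, 0)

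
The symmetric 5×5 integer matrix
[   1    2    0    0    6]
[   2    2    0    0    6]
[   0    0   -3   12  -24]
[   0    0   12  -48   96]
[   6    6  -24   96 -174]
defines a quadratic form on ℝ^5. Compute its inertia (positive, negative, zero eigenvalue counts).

step 0: pivot 1 → sign +
step 1: pivot -2 → sign −
step 2: pivot -3 → sign −
step 3: row/col 3 already zero → sign 0
step 4: row/col 4 already zero → sign 0
signature = (1, 2, 2)

Answer: (1, 2, 2)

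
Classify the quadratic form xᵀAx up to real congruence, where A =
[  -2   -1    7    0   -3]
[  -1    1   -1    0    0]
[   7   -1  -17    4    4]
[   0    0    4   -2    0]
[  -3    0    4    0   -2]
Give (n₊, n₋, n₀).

Answer: (2, 3, 0)

Derivation:
step 0: pivot -2 → sign −
step 1: pivot 3/2 → sign +
step 2: pivot -6 → sign −
step 3: pivot 2/3 → sign +
step 4: pivot -1 → sign −
signature = (2, 3, 0)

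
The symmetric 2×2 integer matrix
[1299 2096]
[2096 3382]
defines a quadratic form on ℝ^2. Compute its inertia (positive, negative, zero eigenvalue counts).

Answer: (2, 0, 0)

Derivation:
step 0: pivot 1299 → sign +
step 1: pivot 2/1299 → sign +
signature = (2, 0, 0)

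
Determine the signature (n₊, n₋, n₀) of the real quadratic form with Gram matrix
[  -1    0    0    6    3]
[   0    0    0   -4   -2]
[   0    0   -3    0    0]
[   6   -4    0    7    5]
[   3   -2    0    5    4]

step 0: pivot -1 → sign −
step 1: pivot -3 → sign −
step 2: pivot 43 → sign +
step 3: pivot -16/43 → sign −
step 4: pivot 3/4 → sign +
signature = (2, 3, 0)

Answer: (2, 3, 0)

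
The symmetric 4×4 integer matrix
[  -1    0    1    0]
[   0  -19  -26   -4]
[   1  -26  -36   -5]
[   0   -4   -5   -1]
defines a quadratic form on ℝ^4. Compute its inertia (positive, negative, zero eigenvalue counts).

step 0: pivot -1 → sign −
step 1: pivot -19 → sign −
step 2: pivot 11/19 → sign +
step 3: pivot -6/11 → sign −
signature = (1, 3, 0)

Answer: (1, 3, 0)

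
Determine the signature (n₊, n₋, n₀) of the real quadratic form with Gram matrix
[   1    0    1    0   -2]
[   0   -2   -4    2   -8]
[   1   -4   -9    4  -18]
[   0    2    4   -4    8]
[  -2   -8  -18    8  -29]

step 0: pivot 1 → sign +
step 1: pivot -2 → sign −
step 2: pivot -2 → sign −
step 3: pivot -2 → sign −
step 4: pivot -1 → sign −
signature = (1, 4, 0)

Answer: (1, 4, 0)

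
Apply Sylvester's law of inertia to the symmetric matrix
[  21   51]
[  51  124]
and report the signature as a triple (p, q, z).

step 0: pivot 21 → sign +
step 1: pivot 1/7 → sign +
signature = (2, 0, 0)

Answer: (2, 0, 0)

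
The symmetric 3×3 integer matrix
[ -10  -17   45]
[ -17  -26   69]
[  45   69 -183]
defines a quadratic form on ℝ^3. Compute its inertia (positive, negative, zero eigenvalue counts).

Answer: (2, 1, 0)

Derivation:
step 0: pivot -10 → sign −
step 1: pivot 29/10 → sign +
step 2: pivot 3/29 → sign +
signature = (2, 1, 0)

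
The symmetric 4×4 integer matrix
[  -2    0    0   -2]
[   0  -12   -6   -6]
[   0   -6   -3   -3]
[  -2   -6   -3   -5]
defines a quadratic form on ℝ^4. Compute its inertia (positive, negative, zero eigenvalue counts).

step 0: pivot -2 → sign −
step 1: pivot -12 → sign −
step 2: row/col 2 already zero → sign 0
step 3: row/col 3 already zero → sign 0
signature = (0, 2, 2)

Answer: (0, 2, 2)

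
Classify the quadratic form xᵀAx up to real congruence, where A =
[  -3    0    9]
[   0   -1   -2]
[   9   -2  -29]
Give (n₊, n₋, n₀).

step 0: pivot -3 → sign −
step 1: pivot -1 → sign −
step 2: pivot 2 → sign +
signature = (1, 2, 0)

Answer: (1, 2, 0)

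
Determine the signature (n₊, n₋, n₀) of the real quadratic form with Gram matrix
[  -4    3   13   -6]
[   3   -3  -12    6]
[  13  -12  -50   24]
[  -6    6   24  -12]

Answer: (0, 3, 1)

Derivation:
step 0: pivot -4 → sign −
step 1: pivot -3/4 → sign −
step 2: pivot -1 → sign −
step 3: row/col 3 already zero → sign 0
signature = (0, 3, 1)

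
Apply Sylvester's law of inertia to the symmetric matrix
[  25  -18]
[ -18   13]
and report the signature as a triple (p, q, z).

Answer: (2, 0, 0)

Derivation:
step 0: pivot 25 → sign +
step 1: pivot 1/25 → sign +
signature = (2, 0, 0)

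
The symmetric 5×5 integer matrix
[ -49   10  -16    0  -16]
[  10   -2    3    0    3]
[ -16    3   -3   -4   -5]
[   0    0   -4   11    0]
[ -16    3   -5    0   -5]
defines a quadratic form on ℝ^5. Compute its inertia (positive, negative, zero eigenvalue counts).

Answer: (3, 2, 0)

Derivation:
step 0: pivot -49 → sign −
step 1: pivot 2/49 → sign +
step 2: pivot 1/2 → sign +
step 3: pivot -21 → sign −
step 4: pivot 6/7 → sign +
signature = (3, 2, 0)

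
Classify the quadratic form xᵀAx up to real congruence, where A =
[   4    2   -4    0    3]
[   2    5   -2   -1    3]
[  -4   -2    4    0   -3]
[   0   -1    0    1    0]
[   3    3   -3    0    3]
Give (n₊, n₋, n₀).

step 0: pivot 4 → sign +
step 1: pivot 4 → sign +
step 2: pivot 3/4 → sign +
step 3: row/col 3 already zero → sign 0
step 4: row/col 4 already zero → sign 0
signature = (3, 0, 2)

Answer: (3, 0, 2)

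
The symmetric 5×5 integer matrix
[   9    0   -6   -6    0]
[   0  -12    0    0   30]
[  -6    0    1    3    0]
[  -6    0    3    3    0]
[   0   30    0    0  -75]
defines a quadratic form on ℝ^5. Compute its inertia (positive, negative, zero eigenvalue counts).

Answer: (1, 3, 1)

Derivation:
step 0: pivot 9 → sign +
step 1: pivot -12 → sign −
step 2: pivot -3 → sign −
step 3: pivot -2/3 → sign −
step 4: row/col 4 already zero → sign 0
signature = (1, 3, 1)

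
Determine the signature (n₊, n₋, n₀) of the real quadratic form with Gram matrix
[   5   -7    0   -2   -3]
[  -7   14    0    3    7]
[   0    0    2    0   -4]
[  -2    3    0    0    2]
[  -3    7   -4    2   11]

step 0: pivot 5 → sign +
step 1: pivot 21/5 → sign +
step 2: pivot 2 → sign +
step 3: pivot -17/21 → sign −
step 4: pivot -2/17 → sign −
signature = (3, 2, 0)

Answer: (3, 2, 0)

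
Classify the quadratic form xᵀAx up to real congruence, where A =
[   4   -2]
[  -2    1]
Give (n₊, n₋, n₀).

step 0: pivot 4 → sign +
step 1: row/col 1 already zero → sign 0
signature = (1, 0, 1)

Answer: (1, 0, 1)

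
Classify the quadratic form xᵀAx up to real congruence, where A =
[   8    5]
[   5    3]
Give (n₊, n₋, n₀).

step 0: pivot 8 → sign +
step 1: pivot -1/8 → sign −
signature = (1, 1, 0)

Answer: (1, 1, 0)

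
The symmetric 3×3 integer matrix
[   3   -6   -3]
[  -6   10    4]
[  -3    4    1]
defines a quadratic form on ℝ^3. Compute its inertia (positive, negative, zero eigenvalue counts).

step 0: pivot 3 → sign +
step 1: pivot -2 → sign −
step 2: row/col 2 already zero → sign 0
signature = (1, 1, 1)

Answer: (1, 1, 1)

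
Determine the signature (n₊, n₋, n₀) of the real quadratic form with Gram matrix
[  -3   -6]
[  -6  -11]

Answer: (1, 1, 0)

Derivation:
step 0: pivot -3 → sign −
step 1: pivot 1 → sign +
signature = (1, 1, 0)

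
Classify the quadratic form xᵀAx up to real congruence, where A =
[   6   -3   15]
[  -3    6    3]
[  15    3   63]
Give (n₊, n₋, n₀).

Answer: (3, 0, 0)

Derivation:
step 0: pivot 6 → sign +
step 1: pivot 9/2 → sign +
step 2: pivot 1 → sign +
signature = (3, 0, 0)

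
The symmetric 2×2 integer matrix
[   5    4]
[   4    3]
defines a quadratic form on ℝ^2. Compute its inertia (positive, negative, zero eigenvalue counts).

step 0: pivot 5 → sign +
step 1: pivot -1/5 → sign −
signature = (1, 1, 0)

Answer: (1, 1, 0)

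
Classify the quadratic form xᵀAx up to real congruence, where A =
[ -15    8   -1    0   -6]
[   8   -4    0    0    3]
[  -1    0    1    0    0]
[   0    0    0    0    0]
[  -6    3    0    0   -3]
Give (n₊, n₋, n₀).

step 0: pivot -15 → sign −
step 1: pivot 4/15 → sign +
step 2: pivot -3/4 → sign −
step 3: row/col 3 already zero → sign 0
step 4: row/col 4 already zero → sign 0
signature = (1, 2, 2)

Answer: (1, 2, 2)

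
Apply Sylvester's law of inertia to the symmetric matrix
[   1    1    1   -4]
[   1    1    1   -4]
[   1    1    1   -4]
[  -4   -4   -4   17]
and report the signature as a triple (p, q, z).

step 0: pivot 1 → sign +
step 1: pivot 1 → sign +
step 2: row/col 2 already zero → sign 0
step 3: row/col 3 already zero → sign 0
signature = (2, 0, 2)

Answer: (2, 0, 2)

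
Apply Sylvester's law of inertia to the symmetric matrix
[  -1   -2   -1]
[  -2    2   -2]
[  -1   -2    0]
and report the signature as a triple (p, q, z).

Answer: (2, 1, 0)

Derivation:
step 0: pivot -1 → sign −
step 1: pivot 6 → sign +
step 2: pivot 1 → sign +
signature = (2, 1, 0)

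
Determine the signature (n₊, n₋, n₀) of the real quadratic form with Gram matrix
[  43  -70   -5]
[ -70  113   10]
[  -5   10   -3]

step 0: pivot 43 → sign +
step 1: pivot -41/43 → sign −
step 2: pivot 2/41 → sign +
signature = (2, 1, 0)

Answer: (2, 1, 0)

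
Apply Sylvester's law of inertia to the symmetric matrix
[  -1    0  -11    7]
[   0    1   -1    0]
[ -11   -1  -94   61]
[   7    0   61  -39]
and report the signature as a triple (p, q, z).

Answer: (3, 1, 0)

Derivation:
step 0: pivot -1 → sign −
step 1: pivot 1 → sign +
step 2: pivot 26 → sign +
step 3: pivot 2/13 → sign +
signature = (3, 1, 0)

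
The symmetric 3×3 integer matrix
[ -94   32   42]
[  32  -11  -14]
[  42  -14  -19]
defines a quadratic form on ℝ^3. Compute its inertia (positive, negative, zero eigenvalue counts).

Answer: (1, 2, 0)

Derivation:
step 0: pivot -94 → sign −
step 1: pivot -5/47 → sign −
step 2: pivot 3/5 → sign +
signature = (1, 2, 0)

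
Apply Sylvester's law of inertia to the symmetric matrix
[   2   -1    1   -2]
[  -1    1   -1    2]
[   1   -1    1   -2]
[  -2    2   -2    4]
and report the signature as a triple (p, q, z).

step 0: pivot 2 → sign +
step 1: pivot 1/2 → sign +
step 2: row/col 2 already zero → sign 0
step 3: row/col 3 already zero → sign 0
signature = (2, 0, 2)

Answer: (2, 0, 2)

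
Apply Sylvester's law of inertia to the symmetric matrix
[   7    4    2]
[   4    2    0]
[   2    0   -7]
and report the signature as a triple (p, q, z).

Answer: (1, 2, 0)

Derivation:
step 0: pivot 7 → sign +
step 1: pivot -2/7 → sign −
step 2: pivot -3 → sign −
signature = (1, 2, 0)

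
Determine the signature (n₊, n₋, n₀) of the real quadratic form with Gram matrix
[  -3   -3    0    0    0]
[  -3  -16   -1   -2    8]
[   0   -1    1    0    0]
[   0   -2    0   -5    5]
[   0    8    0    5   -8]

Answer: (1, 4, 0)

Derivation:
step 0: pivot -3 → sign −
step 1: pivot -13 → sign −
step 2: pivot 14/13 → sign +
step 3: pivot -33/7 → sign −
step 4: pivot -3/11 → sign −
signature = (1, 4, 0)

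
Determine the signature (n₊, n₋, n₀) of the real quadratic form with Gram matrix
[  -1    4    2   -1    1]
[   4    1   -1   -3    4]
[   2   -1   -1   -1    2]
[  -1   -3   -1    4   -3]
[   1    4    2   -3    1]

step 0: pivot -1 → sign −
step 1: pivot 17 → sign +
step 2: pivot 2/17 → sign +
step 3: pivot 2 → sign +
step 4: pivot -6 → sign −
signature = (3, 2, 0)

Answer: (3, 2, 0)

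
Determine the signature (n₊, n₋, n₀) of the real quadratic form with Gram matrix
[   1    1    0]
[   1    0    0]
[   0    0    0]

step 0: pivot 1 → sign +
step 1: pivot -1 → sign −
step 2: row/col 2 already zero → sign 0
signature = (1, 1, 1)

Answer: (1, 1, 1)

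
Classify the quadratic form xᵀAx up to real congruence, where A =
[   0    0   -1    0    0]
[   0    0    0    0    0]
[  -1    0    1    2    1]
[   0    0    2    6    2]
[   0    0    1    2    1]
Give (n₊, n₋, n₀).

Answer: (3, 1, 1)

Derivation:
step 0: pivot 1 → sign +
step 1: pivot -1 → sign −
step 2: pivot 6 → sign +
step 3: pivot 1/3 → sign +
step 4: row/col 4 already zero → sign 0
signature = (3, 1, 1)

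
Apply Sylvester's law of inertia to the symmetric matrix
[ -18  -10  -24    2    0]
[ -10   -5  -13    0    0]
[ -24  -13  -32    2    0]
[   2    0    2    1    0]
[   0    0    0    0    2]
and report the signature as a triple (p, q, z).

step 0: pivot -18 → sign −
step 1: pivot 5/9 → sign +
step 2: pivot -1/5 → sign −
step 3: pivot -1 → sign −
step 4: pivot 2 → sign +
signature = (2, 3, 0)

Answer: (2, 3, 0)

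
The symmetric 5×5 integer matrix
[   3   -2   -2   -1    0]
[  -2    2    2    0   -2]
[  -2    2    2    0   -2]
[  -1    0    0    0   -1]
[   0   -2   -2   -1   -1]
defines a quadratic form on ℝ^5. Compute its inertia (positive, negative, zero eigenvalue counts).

step 0: pivot 3 → sign +
step 1: pivot 2/3 → sign +
step 2: pivot -1 → sign −
step 3: pivot 2 → sign +
step 4: row/col 4 already zero → sign 0
signature = (3, 1, 1)

Answer: (3, 1, 1)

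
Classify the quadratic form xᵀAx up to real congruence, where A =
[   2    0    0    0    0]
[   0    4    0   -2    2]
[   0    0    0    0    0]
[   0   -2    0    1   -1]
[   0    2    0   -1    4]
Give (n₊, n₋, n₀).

step 0: pivot 2 → sign +
step 1: pivot 4 → sign +
step 2: pivot 3 → sign +
step 3: row/col 3 already zero → sign 0
step 4: row/col 4 already zero → sign 0
signature = (3, 0, 2)

Answer: (3, 0, 2)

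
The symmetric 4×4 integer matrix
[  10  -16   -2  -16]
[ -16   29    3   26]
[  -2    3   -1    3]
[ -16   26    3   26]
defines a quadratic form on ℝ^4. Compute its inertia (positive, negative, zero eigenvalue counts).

step 0: pivot 10 → sign +
step 1: pivot 17/5 → sign +
step 2: pivot -24/17 → sign −
step 3: pivot 3/8 → sign +
signature = (3, 1, 0)

Answer: (3, 1, 0)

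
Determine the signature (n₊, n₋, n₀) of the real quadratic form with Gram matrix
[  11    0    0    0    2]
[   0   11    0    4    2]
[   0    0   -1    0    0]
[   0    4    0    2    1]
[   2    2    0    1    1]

Answer: (4, 1, 0)

Derivation:
step 0: pivot 11 → sign +
step 1: pivot 11 → sign +
step 2: pivot -1 → sign −
step 3: pivot 6/11 → sign +
step 4: pivot 3/22 → sign +
signature = (4, 1, 0)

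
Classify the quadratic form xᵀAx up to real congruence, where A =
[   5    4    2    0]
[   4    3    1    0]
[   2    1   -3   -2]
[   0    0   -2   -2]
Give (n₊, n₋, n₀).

Answer: (1, 2, 1)

Derivation:
step 0: pivot 5 → sign +
step 1: pivot -1/5 → sign −
step 2: pivot -2 → sign −
step 3: row/col 3 already zero → sign 0
signature = (1, 2, 1)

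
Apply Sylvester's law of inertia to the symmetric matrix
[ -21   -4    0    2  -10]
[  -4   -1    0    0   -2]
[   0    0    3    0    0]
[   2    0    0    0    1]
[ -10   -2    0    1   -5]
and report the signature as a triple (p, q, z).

step 0: pivot -21 → sign −
step 1: pivot -5/21 → sign −
step 2: pivot 3 → sign +
step 3: pivot 4/5 → sign +
step 4: pivot -1/4 → sign −
signature = (2, 3, 0)

Answer: (2, 3, 0)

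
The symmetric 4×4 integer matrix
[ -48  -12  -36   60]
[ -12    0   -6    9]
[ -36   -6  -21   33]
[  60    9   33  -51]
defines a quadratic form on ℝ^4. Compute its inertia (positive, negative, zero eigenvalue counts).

step 0: pivot -48 → sign −
step 1: pivot 3 → sign +
step 2: pivot 3 → sign +
step 3: row/col 3 already zero → sign 0
signature = (2, 1, 1)

Answer: (2, 1, 1)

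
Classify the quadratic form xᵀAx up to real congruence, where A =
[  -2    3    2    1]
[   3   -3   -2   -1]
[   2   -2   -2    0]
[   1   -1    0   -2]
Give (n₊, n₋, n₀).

step 0: pivot -2 → sign −
step 1: pivot 3/2 → sign +
step 2: pivot -2/3 → sign −
step 3: pivot -1 → sign −
signature = (1, 3, 0)

Answer: (1, 3, 0)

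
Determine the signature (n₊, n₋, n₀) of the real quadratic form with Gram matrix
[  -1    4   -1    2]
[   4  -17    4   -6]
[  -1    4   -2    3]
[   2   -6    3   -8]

Answer: (1, 3, 0)

Derivation:
step 0: pivot -1 → sign −
step 1: pivot -1 → sign −
step 2: pivot -1 → sign −
step 3: pivot 1 → sign +
signature = (1, 3, 0)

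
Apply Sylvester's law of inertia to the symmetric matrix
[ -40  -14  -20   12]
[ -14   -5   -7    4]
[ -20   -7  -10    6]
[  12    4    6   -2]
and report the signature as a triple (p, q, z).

step 0: pivot -40 → sign −
step 1: pivot -1/10 → sign −
step 2: pivot 2 → sign +
step 3: row/col 3 already zero → sign 0
signature = (1, 2, 1)

Answer: (1, 2, 1)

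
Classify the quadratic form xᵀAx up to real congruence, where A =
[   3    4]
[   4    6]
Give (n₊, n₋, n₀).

step 0: pivot 3 → sign +
step 1: pivot 2/3 → sign +
signature = (2, 0, 0)

Answer: (2, 0, 0)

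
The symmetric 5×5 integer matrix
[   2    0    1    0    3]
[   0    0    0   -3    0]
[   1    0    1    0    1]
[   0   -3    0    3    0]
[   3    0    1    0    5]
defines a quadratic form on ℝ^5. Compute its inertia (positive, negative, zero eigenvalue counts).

Answer: (3, 1, 1)

Derivation:
step 0: pivot 2 → sign +
step 1: pivot 1/2 → sign +
step 2: pivot 3 → sign +
step 3: pivot -3 → sign −
step 4: row/col 4 already zero → sign 0
signature = (3, 1, 1)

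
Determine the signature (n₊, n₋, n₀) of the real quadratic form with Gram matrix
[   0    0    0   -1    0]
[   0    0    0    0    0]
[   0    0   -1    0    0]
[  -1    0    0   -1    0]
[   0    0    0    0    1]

Answer: (2, 2, 1)

Derivation:
step 0: pivot -1 → sign −
step 1: pivot -1 → sign −
step 2: pivot 1 → sign +
step 3: pivot 1 → sign +
step 4: row/col 4 already zero → sign 0
signature = (2, 2, 1)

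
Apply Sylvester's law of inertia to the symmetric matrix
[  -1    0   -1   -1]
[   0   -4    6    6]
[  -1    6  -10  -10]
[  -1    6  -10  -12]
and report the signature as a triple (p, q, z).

Answer: (0, 3, 1)

Derivation:
step 0: pivot -1 → sign −
step 1: pivot -4 → sign −
step 2: pivot -2 → sign −
step 3: row/col 3 already zero → sign 0
signature = (0, 3, 1)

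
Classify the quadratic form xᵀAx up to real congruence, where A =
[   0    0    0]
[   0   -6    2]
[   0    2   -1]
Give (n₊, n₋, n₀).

step 0: pivot -6 → sign −
step 1: pivot -1/3 → sign −
step 2: row/col 2 already zero → sign 0
signature = (0, 2, 1)

Answer: (0, 2, 1)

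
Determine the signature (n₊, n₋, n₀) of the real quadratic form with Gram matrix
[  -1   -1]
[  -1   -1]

Answer: (0, 1, 1)

Derivation:
step 0: pivot -1 → sign −
step 1: row/col 1 already zero → sign 0
signature = (0, 1, 1)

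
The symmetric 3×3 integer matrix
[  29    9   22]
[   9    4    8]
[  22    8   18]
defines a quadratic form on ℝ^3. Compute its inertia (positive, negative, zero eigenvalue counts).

step 0: pivot 29 → sign +
step 1: pivot 35/29 → sign +
step 2: pivot 6/35 → sign +
signature = (3, 0, 0)

Answer: (3, 0, 0)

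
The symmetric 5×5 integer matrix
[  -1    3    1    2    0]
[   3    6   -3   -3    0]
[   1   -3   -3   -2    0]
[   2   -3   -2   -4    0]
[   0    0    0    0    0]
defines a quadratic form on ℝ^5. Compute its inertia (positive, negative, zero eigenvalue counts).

step 0: pivot -1 → sign −
step 1: pivot 15 → sign +
step 2: pivot -2 → sign −
step 3: pivot -3/5 → sign −
step 4: row/col 4 already zero → sign 0
signature = (1, 3, 1)

Answer: (1, 3, 1)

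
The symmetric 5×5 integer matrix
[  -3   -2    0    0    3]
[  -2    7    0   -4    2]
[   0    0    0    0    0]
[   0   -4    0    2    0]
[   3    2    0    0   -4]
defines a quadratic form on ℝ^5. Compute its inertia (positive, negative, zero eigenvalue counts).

step 0: pivot -3 → sign −
step 1: pivot 25/3 → sign +
step 2: pivot 2/25 → sign +
step 3: pivot -1 → sign −
step 4: row/col 4 already zero → sign 0
signature = (2, 2, 1)

Answer: (2, 2, 1)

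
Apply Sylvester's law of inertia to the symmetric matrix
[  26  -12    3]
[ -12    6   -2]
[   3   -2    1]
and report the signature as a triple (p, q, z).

step 0: pivot 26 → sign +
step 1: pivot 6/13 → sign +
step 2: pivot -1/6 → sign −
signature = (2, 1, 0)

Answer: (2, 1, 0)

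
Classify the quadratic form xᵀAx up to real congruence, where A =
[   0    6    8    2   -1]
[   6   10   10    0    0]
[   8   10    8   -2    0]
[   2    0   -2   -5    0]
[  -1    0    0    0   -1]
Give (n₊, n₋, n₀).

Answer: (1, 4, 0)

Derivation:
step 0: pivot 10 → sign +
step 1: pivot -18/5 → sign −
step 2: pivot -8/9 → sign −
step 3: pivot -3 → sign −
step 4: pivot -3/8 → sign −
signature = (1, 4, 0)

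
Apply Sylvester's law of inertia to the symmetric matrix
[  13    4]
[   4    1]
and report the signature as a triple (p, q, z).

step 0: pivot 13 → sign +
step 1: pivot -3/13 → sign −
signature = (1, 1, 0)

Answer: (1, 1, 0)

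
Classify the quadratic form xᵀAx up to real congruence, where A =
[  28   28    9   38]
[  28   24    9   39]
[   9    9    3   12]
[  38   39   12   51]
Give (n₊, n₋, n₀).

Answer: (2, 2, 0)

Derivation:
step 0: pivot 28 → sign +
step 1: pivot -4 → sign −
step 2: pivot 3/28 → sign +
step 3: pivot -3/4 → sign −
signature = (2, 2, 0)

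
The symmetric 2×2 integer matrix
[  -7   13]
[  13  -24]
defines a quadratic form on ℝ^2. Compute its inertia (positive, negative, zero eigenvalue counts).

Answer: (1, 1, 0)

Derivation:
step 0: pivot -7 → sign −
step 1: pivot 1/7 → sign +
signature = (1, 1, 0)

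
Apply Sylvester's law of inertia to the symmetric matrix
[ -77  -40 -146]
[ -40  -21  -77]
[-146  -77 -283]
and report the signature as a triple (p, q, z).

Answer: (0, 3, 0)

Derivation:
step 0: pivot -77 → sign −
step 1: pivot -17/77 → sign −
step 2: pivot -2/17 → sign −
signature = (0, 3, 0)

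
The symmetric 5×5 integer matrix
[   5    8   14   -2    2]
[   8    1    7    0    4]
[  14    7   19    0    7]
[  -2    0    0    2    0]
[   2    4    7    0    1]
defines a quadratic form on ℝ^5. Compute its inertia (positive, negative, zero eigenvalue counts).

Answer: (2, 3, 0)

Derivation:
step 0: pivot 5 → sign +
step 1: pivot -59/5 → sign −
step 2: pivot -6/59 → sign −
step 3: pivot 22 → sign +
step 4: pivot -3/22 → sign −
signature = (2, 3, 0)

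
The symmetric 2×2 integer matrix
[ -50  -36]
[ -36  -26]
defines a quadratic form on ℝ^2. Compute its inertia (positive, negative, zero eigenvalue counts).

step 0: pivot -50 → sign −
step 1: pivot -2/25 → sign −
signature = (0, 2, 0)

Answer: (0, 2, 0)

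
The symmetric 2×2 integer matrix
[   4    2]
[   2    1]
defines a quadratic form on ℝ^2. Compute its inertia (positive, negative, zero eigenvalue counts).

Answer: (1, 0, 1)

Derivation:
step 0: pivot 4 → sign +
step 1: row/col 1 already zero → sign 0
signature = (1, 0, 1)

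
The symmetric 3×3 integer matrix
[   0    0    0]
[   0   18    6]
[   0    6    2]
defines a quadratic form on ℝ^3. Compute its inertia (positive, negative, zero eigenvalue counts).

Answer: (1, 0, 2)

Derivation:
step 0: pivot 18 → sign +
step 1: row/col 1 already zero → sign 0
step 2: row/col 2 already zero → sign 0
signature = (1, 0, 2)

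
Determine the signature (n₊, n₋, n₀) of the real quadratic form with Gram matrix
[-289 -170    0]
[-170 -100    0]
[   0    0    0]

Answer: (0, 1, 2)

Derivation:
step 0: pivot -289 → sign −
step 1: row/col 1 already zero → sign 0
step 2: row/col 2 already zero → sign 0
signature = (0, 1, 2)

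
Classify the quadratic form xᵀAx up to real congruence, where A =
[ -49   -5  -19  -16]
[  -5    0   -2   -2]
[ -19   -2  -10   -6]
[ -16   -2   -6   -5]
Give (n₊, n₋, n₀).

Answer: (1, 3, 0)

Derivation:
step 0: pivot -49 → sign −
step 1: pivot 25/49 → sign +
step 2: pivot -66/25 → sign −
step 3: pivot -1/33 → sign −
signature = (1, 3, 0)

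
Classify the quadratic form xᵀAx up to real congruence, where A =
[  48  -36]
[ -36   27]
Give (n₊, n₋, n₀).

Answer: (1, 0, 1)

Derivation:
step 0: pivot 48 → sign +
step 1: row/col 1 already zero → sign 0
signature = (1, 0, 1)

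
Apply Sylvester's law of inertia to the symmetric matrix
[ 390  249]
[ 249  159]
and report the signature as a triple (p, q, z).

step 0: pivot 390 → sign +
step 1: pivot 3/130 → sign +
signature = (2, 0, 0)

Answer: (2, 0, 0)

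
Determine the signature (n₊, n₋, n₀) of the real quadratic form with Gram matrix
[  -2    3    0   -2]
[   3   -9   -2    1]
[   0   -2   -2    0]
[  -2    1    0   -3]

Answer: (1, 3, 0)

Derivation:
step 0: pivot -2 → sign −
step 1: pivot -9/2 → sign −
step 2: pivot -10/9 → sign −
step 3: pivot 3/5 → sign +
signature = (1, 3, 0)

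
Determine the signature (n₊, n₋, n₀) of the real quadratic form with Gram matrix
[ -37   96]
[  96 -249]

step 0: pivot -37 → sign −
step 1: pivot 3/37 → sign +
signature = (1, 1, 0)

Answer: (1, 1, 0)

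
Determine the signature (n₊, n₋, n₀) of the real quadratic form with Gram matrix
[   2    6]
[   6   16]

step 0: pivot 2 → sign +
step 1: pivot -2 → sign −
signature = (1, 1, 0)

Answer: (1, 1, 0)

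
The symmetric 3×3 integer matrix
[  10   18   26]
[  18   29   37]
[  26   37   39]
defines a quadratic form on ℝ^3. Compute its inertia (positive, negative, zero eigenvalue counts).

Answer: (1, 2, 0)

Derivation:
step 0: pivot 10 → sign +
step 1: pivot -17/5 → sign −
step 2: pivot -6/17 → sign −
signature = (1, 2, 0)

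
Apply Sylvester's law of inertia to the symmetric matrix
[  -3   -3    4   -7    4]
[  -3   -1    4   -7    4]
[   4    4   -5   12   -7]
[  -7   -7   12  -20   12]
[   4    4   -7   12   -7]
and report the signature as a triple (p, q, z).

step 0: pivot -3 → sign −
step 1: pivot 2 → sign +
step 2: pivot 1/3 → sign +
step 3: pivot -25 → sign −
step 4: pivot 6/25 → sign +
signature = (3, 2, 0)

Answer: (3, 2, 0)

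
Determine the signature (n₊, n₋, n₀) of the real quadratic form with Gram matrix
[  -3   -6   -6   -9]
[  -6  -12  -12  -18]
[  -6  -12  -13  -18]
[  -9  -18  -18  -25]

Answer: (1, 2, 1)

Derivation:
step 0: pivot -3 → sign −
step 1: pivot -1 → sign −
step 2: pivot 2 → sign +
step 3: row/col 3 already zero → sign 0
signature = (1, 2, 1)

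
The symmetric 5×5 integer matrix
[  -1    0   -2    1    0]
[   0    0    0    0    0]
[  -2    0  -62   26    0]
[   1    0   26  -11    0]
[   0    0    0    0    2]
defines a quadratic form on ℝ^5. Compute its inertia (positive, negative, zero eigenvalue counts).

Answer: (1, 3, 1)

Derivation:
step 0: pivot -1 → sign −
step 1: pivot -58 → sign −
step 2: pivot -2/29 → sign −
step 3: pivot 2 → sign +
step 4: row/col 4 already zero → sign 0
signature = (1, 3, 1)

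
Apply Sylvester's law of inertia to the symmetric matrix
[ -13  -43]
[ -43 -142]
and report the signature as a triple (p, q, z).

step 0: pivot -13 → sign −
step 1: pivot 3/13 → sign +
signature = (1, 1, 0)

Answer: (1, 1, 0)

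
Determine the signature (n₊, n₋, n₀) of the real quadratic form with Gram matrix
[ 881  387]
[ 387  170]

Answer: (2, 0, 0)

Derivation:
step 0: pivot 881 → sign +
step 1: pivot 1/881 → sign +
signature = (2, 0, 0)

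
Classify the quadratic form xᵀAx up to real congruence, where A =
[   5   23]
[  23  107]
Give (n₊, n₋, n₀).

Answer: (2, 0, 0)

Derivation:
step 0: pivot 5 → sign +
step 1: pivot 6/5 → sign +
signature = (2, 0, 0)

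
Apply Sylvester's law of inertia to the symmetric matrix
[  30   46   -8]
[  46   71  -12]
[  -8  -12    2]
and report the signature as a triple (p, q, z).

Answer: (2, 1, 0)

Derivation:
step 0: pivot 30 → sign +
step 1: pivot 7/15 → sign +
step 2: pivot -2/7 → sign −
signature = (2, 1, 0)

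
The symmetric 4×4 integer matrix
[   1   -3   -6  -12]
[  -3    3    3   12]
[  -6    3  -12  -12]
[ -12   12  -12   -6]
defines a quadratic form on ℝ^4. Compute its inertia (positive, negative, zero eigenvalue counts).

Answer: (2, 2, 0)

Derivation:
step 0: pivot 1 → sign +
step 1: pivot -6 → sign −
step 2: pivot -21/2 → sign −
step 3: pivot 6/7 → sign +
signature = (2, 2, 0)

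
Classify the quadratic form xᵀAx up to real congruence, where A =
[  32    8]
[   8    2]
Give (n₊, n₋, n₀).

step 0: pivot 32 → sign +
step 1: row/col 1 already zero → sign 0
signature = (1, 0, 1)

Answer: (1, 0, 1)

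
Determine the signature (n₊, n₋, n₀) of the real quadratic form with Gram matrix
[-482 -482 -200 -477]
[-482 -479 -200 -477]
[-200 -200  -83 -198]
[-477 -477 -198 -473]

Answer: (1, 3, 0)

Derivation:
step 0: pivot -482 → sign −
step 1: pivot 3 → sign +
step 2: pivot -3/241 → sign −
step 3: pivot -1/2 → sign −
signature = (1, 3, 0)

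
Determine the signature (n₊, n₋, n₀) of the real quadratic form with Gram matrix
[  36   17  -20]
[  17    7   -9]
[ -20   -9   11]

Answer: (2, 1, 0)

Derivation:
step 0: pivot 36 → sign +
step 1: pivot -37/36 → sign −
step 2: pivot 3/37 → sign +
signature = (2, 1, 0)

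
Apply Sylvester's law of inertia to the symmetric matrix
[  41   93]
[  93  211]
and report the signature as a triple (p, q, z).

Answer: (2, 0, 0)

Derivation:
step 0: pivot 41 → sign +
step 1: pivot 2/41 → sign +
signature = (2, 0, 0)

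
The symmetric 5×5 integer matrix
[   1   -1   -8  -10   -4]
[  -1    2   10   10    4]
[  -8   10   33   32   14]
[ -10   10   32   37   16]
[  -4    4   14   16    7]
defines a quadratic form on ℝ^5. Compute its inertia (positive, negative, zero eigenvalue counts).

step 0: pivot 1 → sign +
step 1: pivot 1 → sign +
step 2: pivot -35 → sign −
step 3: pivot 99/35 → sign +
step 4: pivot 1/11 → sign +
signature = (4, 1, 0)

Answer: (4, 1, 0)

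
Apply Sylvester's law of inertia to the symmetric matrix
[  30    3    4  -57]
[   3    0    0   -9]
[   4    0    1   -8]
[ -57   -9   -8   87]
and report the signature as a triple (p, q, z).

Answer: (2, 2, 0)

Derivation:
step 0: pivot 30 → sign +
step 1: pivot -3/10 → sign −
step 2: pivot 1 → sign +
step 3: pivot -1 → sign −
signature = (2, 2, 0)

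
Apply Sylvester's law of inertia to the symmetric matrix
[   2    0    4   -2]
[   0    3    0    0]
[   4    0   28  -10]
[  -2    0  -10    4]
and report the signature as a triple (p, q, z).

Answer: (4, 0, 0)

Derivation:
step 0: pivot 2 → sign +
step 1: pivot 3 → sign +
step 2: pivot 20 → sign +
step 3: pivot 1/5 → sign +
signature = (4, 0, 0)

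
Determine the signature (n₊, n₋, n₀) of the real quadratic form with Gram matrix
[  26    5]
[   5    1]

step 0: pivot 26 → sign +
step 1: pivot 1/26 → sign +
signature = (2, 0, 0)

Answer: (2, 0, 0)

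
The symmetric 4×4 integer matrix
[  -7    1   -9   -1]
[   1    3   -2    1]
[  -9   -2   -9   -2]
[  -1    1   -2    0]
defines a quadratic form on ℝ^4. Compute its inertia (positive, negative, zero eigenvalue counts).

Answer: (1, 3, 0)

Derivation:
step 0: pivot -7 → sign −
step 1: pivot 22/7 → sign +
step 2: pivot -19/22 → sign −
step 3: pivot -1/19 → sign −
signature = (1, 3, 0)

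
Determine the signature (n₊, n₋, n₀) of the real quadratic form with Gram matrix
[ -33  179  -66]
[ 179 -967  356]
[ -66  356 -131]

Answer: (1, 2, 0)

Derivation:
step 0: pivot -33 → sign −
step 1: pivot 130/33 → sign +
step 2: pivot -1/65 → sign −
signature = (1, 2, 0)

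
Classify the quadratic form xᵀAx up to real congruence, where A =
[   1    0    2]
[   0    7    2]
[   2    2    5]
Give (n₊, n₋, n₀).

step 0: pivot 1 → sign +
step 1: pivot 7 → sign +
step 2: pivot 3/7 → sign +
signature = (3, 0, 0)

Answer: (3, 0, 0)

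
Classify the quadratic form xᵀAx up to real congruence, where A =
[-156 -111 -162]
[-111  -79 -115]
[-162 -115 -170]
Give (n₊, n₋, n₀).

step 0: pivot -156 → sign −
step 1: pivot -1/52 → sign −
step 2: pivot 2 → sign +
signature = (1, 2, 0)

Answer: (1, 2, 0)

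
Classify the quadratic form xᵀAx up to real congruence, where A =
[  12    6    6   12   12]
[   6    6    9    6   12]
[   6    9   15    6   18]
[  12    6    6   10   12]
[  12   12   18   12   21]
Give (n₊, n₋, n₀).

step 0: pivot 12 → sign +
step 1: pivot 3 → sign +
step 2: pivot -2 → sign −
step 3: pivot -3 → sign −
step 4: row/col 4 already zero → sign 0
signature = (2, 2, 1)

Answer: (2, 2, 1)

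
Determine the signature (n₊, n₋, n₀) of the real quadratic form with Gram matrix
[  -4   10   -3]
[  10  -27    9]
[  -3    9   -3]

Answer: (1, 2, 0)

Derivation:
step 0: pivot -4 → sign −
step 1: pivot -2 → sign −
step 2: pivot 3/8 → sign +
signature = (1, 2, 0)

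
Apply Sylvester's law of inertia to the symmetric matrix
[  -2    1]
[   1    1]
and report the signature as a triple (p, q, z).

Answer: (1, 1, 0)

Derivation:
step 0: pivot -2 → sign −
step 1: pivot 3/2 → sign +
signature = (1, 1, 0)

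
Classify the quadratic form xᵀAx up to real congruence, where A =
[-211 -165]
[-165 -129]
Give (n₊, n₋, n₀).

Answer: (1, 1, 0)

Derivation:
step 0: pivot -211 → sign −
step 1: pivot 6/211 → sign +
signature = (1, 1, 0)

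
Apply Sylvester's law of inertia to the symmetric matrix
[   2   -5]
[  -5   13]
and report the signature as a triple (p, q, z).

step 0: pivot 2 → sign +
step 1: pivot 1/2 → sign +
signature = (2, 0, 0)

Answer: (2, 0, 0)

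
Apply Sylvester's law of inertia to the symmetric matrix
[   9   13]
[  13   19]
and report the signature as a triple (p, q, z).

Answer: (2, 0, 0)

Derivation:
step 0: pivot 9 → sign +
step 1: pivot 2/9 → sign +
signature = (2, 0, 0)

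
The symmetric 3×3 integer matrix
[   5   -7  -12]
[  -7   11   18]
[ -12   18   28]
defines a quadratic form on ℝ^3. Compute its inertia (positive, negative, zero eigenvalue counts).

Answer: (2, 1, 0)

Derivation:
step 0: pivot 5 → sign +
step 1: pivot 6/5 → sign +
step 2: pivot -2 → sign −
signature = (2, 1, 0)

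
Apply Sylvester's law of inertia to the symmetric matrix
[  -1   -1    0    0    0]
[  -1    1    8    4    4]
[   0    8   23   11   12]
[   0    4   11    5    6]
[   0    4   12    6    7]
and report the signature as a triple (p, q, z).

Answer: (2, 3, 0)

Derivation:
step 0: pivot -1 → sign −
step 1: pivot 2 → sign +
step 2: pivot -9 → sign −
step 3: pivot -2/9 → sign −
step 4: pivot 1 → sign +
signature = (2, 3, 0)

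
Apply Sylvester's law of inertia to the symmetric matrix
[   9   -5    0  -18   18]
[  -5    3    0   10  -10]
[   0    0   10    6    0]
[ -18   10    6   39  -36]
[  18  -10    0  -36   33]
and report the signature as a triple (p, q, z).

Answer: (3, 2, 0)

Derivation:
step 0: pivot 9 → sign +
step 1: pivot 2/9 → sign +
step 2: pivot 10 → sign +
step 3: pivot -3/5 → sign −
step 4: pivot -3 → sign −
signature = (3, 2, 0)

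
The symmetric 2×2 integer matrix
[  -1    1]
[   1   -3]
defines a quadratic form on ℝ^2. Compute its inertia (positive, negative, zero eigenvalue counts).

Answer: (0, 2, 0)

Derivation:
step 0: pivot -1 → sign −
step 1: pivot -2 → sign −
signature = (0, 2, 0)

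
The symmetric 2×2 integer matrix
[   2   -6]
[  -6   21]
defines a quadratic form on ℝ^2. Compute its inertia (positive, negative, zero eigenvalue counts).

step 0: pivot 2 → sign +
step 1: pivot 3 → sign +
signature = (2, 0, 0)

Answer: (2, 0, 0)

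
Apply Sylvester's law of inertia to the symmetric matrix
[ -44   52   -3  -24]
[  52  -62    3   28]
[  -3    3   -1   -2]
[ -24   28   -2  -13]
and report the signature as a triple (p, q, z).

Answer: (1, 3, 0)

Derivation:
step 0: pivot -44 → sign −
step 1: pivot -6/11 → sign −
step 2: pivot -1/4 → sign −
step 3: pivot 1/3 → sign +
signature = (1, 3, 0)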